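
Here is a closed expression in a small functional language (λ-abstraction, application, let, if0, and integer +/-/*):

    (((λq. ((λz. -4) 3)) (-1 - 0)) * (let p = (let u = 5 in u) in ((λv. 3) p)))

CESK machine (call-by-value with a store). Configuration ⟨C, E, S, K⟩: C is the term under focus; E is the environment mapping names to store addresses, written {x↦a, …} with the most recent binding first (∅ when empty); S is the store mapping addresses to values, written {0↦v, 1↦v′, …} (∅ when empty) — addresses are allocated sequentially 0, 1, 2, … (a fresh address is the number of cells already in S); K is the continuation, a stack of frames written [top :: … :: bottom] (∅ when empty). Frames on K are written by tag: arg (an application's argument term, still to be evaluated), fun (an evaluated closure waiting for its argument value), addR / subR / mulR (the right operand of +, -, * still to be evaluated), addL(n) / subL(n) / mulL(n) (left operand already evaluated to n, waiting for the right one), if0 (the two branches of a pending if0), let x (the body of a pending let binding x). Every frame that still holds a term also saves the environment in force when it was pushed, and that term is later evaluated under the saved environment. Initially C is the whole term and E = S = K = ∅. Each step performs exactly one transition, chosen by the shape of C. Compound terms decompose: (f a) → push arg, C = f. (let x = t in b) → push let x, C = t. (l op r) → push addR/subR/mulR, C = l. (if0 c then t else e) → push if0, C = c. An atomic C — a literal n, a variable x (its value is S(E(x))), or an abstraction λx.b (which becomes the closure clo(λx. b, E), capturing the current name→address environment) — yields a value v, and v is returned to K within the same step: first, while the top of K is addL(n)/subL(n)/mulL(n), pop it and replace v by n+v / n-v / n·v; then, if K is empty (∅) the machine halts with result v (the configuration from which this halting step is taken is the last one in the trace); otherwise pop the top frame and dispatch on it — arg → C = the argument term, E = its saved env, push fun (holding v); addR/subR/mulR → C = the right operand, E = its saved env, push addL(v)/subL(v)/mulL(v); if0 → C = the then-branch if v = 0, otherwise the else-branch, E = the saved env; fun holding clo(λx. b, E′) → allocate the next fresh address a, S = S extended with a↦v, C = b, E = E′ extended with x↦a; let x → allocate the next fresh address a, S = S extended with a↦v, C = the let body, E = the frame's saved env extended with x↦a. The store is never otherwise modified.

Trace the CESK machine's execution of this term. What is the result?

0. <C=(((λq. ((λz. -4) 3)) (-1 - 0)) * (let p = (let u = 5 in u) in ((λv. 3) p))), E=∅, S=∅, K=∅>
1. <C=((λq. ((λz. -4) 3)) (-1 - 0)), E=∅, S=∅, K=[mulR]>
2. <C=(λq. ((λz. -4) 3)), E=∅, S=∅, K=[arg :: mulR]>
3. <C=(-1 - 0), E=∅, S=∅, K=[fun :: mulR]>
4. <C=-1, E=∅, S=∅, K=[subR :: fun :: mulR]>
5. <C=0, E=∅, S=∅, K=[subL(-1) :: fun :: mulR]>
6. <C=((λz. -4) 3), E={q↦0}, S={0↦-1}, K=[mulR]>
7. <C=(λz. -4), E={q↦0}, S={0↦-1}, K=[arg :: mulR]>
8. <C=3, E={q↦0}, S={0↦-1}, K=[fun :: mulR]>
9. <C=-4, E={z↦1, q↦0}, S={0↦-1, 1↦3}, K=[mulR]>
10. <C=(let p = (let u = 5 in u) in ((λv. 3) p)), E=∅, S={0↦-1, 1↦3}, K=[mulL(-4)]>
11. <C=(let u = 5 in u), E=∅, S={0↦-1, 1↦3}, K=[let p :: mulL(-4)]>
12. <C=5, E=∅, S={0↦-1, 1↦3}, K=[let u :: let p :: mulL(-4)]>
13. <C=u, E={u↦2}, S={0↦-1, 1↦3, 2↦5}, K=[let p :: mulL(-4)]>
14. <C=((λv. 3) p), E={p↦3}, S={0↦-1, 1↦3, 2↦5, 3↦5}, K=[mulL(-4)]>
15. <C=(λv. 3), E={p↦3}, S={0↦-1, 1↦3, 2↦5, 3↦5}, K=[arg :: mulL(-4)]>
16. <C=p, E={p↦3}, S={0↦-1, 1↦3, 2↦5, 3↦5}, K=[fun :: mulL(-4)]>
17. <C=3, E={v↦4, p↦3}, S={0↦-1, 1↦3, 2↦5, 3↦5, 4↦5}, K=[mulL(-4)]>
→ final value -12

Answer: -12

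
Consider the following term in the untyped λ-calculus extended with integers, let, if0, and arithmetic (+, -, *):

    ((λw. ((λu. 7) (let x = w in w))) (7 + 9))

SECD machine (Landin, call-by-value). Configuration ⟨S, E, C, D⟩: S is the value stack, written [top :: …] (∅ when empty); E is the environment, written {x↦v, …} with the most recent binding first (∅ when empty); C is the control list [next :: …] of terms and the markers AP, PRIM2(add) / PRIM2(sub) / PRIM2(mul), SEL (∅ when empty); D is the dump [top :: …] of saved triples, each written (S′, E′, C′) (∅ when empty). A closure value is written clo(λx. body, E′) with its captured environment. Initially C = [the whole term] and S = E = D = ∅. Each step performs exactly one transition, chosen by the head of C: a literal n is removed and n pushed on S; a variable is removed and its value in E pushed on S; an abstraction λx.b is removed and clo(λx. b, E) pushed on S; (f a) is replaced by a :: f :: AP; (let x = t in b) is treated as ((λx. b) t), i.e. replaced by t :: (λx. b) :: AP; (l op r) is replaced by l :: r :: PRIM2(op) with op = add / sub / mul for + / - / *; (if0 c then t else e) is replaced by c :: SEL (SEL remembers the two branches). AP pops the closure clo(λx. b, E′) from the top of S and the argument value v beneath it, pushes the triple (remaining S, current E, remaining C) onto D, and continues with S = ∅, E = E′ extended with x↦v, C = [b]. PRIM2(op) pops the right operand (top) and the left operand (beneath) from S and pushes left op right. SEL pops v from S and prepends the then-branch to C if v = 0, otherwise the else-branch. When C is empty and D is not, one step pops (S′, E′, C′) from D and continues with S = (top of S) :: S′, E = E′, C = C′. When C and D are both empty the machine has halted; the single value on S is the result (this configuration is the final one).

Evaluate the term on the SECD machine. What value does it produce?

Answer: 7

Execution trace:
0. ⟨S=∅; E=∅; C=[((λw. ((λu. 7) (let x = w in w))) (7 + 9))]; D=∅⟩
1. ⟨S=∅; E=∅; C=[(7 + 9) :: (λw. ((λu. 7) (let x = w in w))) :: AP]; D=∅⟩
2. ⟨S=∅; E=∅; C=[7 :: 9 :: PRIM2(add) :: (λw. ((λu. 7) (let x = w in w))) :: AP]; D=∅⟩
3. ⟨S=[7]; E=∅; C=[9 :: PRIM2(add) :: (λw. ((λu. 7) (let x = w in w))) :: AP]; D=∅⟩
4. ⟨S=[9 :: 7]; E=∅; C=[PRIM2(add) :: (λw. ((λu. 7) (let x = w in w))) :: AP]; D=∅⟩
5. ⟨S=[16]; E=∅; C=[(λw. ((λu. 7) (let x = w in w))) :: AP]; D=∅⟩
6. ⟨S=[clo(λw. ((λu. 7) (let x = w in w)), ∅) :: 16]; E=∅; C=[AP]; D=∅⟩
7. ⟨S=∅; E={w↦16}; C=[((λu. 7) (let x = w in w))]; D=[(∅, ∅, ∅)]⟩
8. ⟨S=∅; E={w↦16}; C=[(let x = w in w) :: (λu. 7) :: AP]; D=[(∅, ∅, ∅)]⟩
9. ⟨S=∅; E={w↦16}; C=[w :: (λx. w) :: AP :: (λu. 7) :: AP]; D=[(∅, ∅, ∅)]⟩
10. ⟨S=[16]; E={w↦16}; C=[(λx. w) :: AP :: (λu. 7) :: AP]; D=[(∅, ∅, ∅)]⟩
11. ⟨S=[clo(λx. w, {w↦16}) :: 16]; E={w↦16}; C=[AP :: (λu. 7) :: AP]; D=[(∅, ∅, ∅)]⟩
12. ⟨S=∅; E={x↦16, w↦16}; C=[w]; D=[(∅, {w↦16}, [(λu. 7) :: AP]) :: (∅, ∅, ∅)]⟩
13. ⟨S=[16]; E={x↦16, w↦16}; C=∅; D=[(∅, {w↦16}, [(λu. 7) :: AP]) :: (∅, ∅, ∅)]⟩
14. ⟨S=[16]; E={w↦16}; C=[(λu. 7) :: AP]; D=[(∅, ∅, ∅)]⟩
15. ⟨S=[clo(λu. 7, {w↦16}) :: 16]; E={w↦16}; C=[AP]; D=[(∅, ∅, ∅)]⟩
16. ⟨S=∅; E={u↦16, w↦16}; C=[7]; D=[(∅, {w↦16}, ∅) :: (∅, ∅, ∅)]⟩
17. ⟨S=[7]; E={u↦16, w↦16}; C=∅; D=[(∅, {w↦16}, ∅) :: (∅, ∅, ∅)]⟩
18. ⟨S=[7]; E={w↦16}; C=∅; D=[(∅, ∅, ∅)]⟩
19. ⟨S=[7]; E=∅; C=∅; D=∅⟩
→ final value 7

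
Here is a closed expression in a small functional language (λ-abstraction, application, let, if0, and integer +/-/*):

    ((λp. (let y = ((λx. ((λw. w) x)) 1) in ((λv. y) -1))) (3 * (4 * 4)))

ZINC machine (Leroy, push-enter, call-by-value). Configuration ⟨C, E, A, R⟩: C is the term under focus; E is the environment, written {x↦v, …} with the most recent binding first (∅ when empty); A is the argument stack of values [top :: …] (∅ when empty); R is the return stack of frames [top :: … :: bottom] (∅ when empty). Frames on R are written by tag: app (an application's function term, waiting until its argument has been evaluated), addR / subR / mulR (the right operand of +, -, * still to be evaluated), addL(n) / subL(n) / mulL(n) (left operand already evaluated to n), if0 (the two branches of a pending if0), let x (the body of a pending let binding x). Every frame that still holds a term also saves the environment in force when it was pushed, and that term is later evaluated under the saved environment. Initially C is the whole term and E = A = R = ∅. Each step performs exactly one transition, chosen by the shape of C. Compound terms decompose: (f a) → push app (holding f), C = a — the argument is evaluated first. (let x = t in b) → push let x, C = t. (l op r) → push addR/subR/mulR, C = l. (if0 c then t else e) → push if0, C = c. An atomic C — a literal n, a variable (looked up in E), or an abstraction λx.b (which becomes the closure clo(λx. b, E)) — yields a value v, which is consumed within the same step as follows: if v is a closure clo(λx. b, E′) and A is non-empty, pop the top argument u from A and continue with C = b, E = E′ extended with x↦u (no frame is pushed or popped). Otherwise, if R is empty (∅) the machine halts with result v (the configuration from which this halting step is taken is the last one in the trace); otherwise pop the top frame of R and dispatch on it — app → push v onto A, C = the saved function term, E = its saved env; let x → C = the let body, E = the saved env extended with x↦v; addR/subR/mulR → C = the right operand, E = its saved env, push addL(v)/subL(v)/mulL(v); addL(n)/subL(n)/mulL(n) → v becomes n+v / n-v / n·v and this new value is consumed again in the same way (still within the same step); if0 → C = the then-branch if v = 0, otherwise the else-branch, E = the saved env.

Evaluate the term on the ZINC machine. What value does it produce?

[0] <C=((λp. (let y = ((λx. ((λw. w) x)) 1) in ((λv. y) -1))) (3 * (4 * 4))), E=∅, A=∅, R=∅>
[1] <C=(3 * (4 * 4)), E=∅, A=∅, R=[app]>
[2] <C=3, E=∅, A=∅, R=[mulR :: app]>
[3] <C=(4 * 4), E=∅, A=∅, R=[mulL(3) :: app]>
[4] <C=4, E=∅, A=∅, R=[mulR :: mulL(3) :: app]>
[5] <C=4, E=∅, A=∅, R=[mulL(4) :: mulL(3) :: app]>
[6] <C=(λp. (let y = ((λx. ((λw. w) x)) 1) in ((λv. y) -1))), E=∅, A=[48], R=∅>
[7] <C=(let y = ((λx. ((λw. w) x)) 1) in ((λv. y) -1)), E={p↦48}, A=∅, R=∅>
[8] <C=((λx. ((λw. w) x)) 1), E={p↦48}, A=∅, R=[let y]>
[9] <C=1, E={p↦48}, A=∅, R=[app :: let y]>
[10] <C=(λx. ((λw. w) x)), E={p↦48}, A=[1], R=[let y]>
[11] <C=((λw. w) x), E={x↦1, p↦48}, A=∅, R=[let y]>
[12] <C=x, E={x↦1, p↦48}, A=∅, R=[app :: let y]>
[13] <C=(λw. w), E={x↦1, p↦48}, A=[1], R=[let y]>
[14] <C=w, E={w↦1, x↦1, p↦48}, A=∅, R=[let y]>
[15] <C=((λv. y) -1), E={y↦1, p↦48}, A=∅, R=∅>
[16] <C=-1, E={y↦1, p↦48}, A=∅, R=[app]>
[17] <C=(λv. y), E={y↦1, p↦48}, A=[-1], R=∅>
[18] <C=y, E={v↦-1, y↦1, p↦48}, A=∅, R=∅>
→ final value 1

Answer: 1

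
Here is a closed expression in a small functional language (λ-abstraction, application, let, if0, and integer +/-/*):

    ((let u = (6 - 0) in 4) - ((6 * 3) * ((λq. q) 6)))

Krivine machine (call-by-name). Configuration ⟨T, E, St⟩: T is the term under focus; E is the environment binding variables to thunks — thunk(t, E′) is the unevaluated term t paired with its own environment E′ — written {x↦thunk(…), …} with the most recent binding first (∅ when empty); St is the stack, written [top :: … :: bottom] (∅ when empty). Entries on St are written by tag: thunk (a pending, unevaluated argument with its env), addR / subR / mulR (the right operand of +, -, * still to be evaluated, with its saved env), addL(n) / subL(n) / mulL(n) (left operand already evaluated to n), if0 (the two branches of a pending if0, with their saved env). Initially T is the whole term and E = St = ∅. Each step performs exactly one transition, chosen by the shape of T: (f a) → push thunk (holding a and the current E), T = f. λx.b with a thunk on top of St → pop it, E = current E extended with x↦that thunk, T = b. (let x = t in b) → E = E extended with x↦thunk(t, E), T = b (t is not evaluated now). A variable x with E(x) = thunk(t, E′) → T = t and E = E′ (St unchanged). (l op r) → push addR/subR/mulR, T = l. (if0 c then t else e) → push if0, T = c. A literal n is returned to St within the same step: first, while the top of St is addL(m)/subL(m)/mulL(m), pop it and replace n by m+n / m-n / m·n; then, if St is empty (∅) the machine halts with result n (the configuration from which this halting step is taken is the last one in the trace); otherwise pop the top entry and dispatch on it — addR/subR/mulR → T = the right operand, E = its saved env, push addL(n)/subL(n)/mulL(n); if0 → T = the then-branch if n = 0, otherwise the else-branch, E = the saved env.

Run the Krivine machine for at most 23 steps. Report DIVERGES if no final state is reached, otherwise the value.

step 0: [T=((let u = (6 - 0) in 4) - ((6 * 3) * ((λq. q) 6))) | E=∅ | St=∅]
step 1: [T=(let u = (6 - 0) in 4) | E=∅ | St=[subR]]
step 2: [T=4 | E={u↦thunk((6 - 0), ∅)} | St=[subR]]
step 3: [T=((6 * 3) * ((λq. q) 6)) | E=∅ | St=[subL(4)]]
step 4: [T=(6 * 3) | E=∅ | St=[mulR :: subL(4)]]
step 5: [T=6 | E=∅ | St=[mulR :: mulR :: subL(4)]]
step 6: [T=3 | E=∅ | St=[mulL(6) :: mulR :: subL(4)]]
step 7: [T=((λq. q) 6) | E=∅ | St=[mulL(18) :: subL(4)]]
step 8: [T=(λq. q) | E=∅ | St=[thunk :: mulL(18) :: subL(4)]]
step 9: [T=q | E={q↦thunk(6, ∅)} | St=[mulL(18) :: subL(4)]]
step 10: [T=6 | E=∅ | St=[mulL(18) :: subL(4)]]
→ final value -104

Answer: -104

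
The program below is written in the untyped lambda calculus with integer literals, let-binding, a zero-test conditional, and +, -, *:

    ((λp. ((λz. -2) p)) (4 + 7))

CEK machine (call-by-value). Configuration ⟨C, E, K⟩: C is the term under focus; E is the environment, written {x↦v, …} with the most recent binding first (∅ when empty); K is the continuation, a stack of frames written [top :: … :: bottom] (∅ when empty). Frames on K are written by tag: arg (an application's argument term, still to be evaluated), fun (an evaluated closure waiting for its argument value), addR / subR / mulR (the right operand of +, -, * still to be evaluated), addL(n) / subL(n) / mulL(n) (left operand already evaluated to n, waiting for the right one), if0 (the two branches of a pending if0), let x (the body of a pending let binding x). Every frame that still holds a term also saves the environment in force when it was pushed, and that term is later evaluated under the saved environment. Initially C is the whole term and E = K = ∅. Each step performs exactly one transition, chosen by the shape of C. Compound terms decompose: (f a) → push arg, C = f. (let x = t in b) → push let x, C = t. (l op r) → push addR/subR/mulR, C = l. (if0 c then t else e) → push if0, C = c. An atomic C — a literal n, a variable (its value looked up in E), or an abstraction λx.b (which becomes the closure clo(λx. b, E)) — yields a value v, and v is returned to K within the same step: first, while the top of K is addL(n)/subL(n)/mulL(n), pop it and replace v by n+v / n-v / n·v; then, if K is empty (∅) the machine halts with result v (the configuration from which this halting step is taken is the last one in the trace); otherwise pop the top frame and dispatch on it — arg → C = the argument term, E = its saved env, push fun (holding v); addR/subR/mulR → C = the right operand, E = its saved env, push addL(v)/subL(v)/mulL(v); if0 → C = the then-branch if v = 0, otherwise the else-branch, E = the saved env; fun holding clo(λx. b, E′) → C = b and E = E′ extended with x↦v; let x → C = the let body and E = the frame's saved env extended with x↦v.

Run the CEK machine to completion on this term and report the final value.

Answer: -2

Execution trace:
[0] ⟨C=((λp. ((λz. -2) p)) (4 + 7)); E=∅; K=∅⟩
[1] ⟨C=(λp. ((λz. -2) p)); E=∅; K=[arg]⟩
[2] ⟨C=(4 + 7); E=∅; K=[fun]⟩
[3] ⟨C=4; E=∅; K=[addR :: fun]⟩
[4] ⟨C=7; E=∅; K=[addL(4) :: fun]⟩
[5] ⟨C=((λz. -2) p); E={p↦11}; K=∅⟩
[6] ⟨C=(λz. -2); E={p↦11}; K=[arg]⟩
[7] ⟨C=p; E={p↦11}; K=[fun]⟩
[8] ⟨C=-2; E={z↦11, p↦11}; K=∅⟩
→ final value -2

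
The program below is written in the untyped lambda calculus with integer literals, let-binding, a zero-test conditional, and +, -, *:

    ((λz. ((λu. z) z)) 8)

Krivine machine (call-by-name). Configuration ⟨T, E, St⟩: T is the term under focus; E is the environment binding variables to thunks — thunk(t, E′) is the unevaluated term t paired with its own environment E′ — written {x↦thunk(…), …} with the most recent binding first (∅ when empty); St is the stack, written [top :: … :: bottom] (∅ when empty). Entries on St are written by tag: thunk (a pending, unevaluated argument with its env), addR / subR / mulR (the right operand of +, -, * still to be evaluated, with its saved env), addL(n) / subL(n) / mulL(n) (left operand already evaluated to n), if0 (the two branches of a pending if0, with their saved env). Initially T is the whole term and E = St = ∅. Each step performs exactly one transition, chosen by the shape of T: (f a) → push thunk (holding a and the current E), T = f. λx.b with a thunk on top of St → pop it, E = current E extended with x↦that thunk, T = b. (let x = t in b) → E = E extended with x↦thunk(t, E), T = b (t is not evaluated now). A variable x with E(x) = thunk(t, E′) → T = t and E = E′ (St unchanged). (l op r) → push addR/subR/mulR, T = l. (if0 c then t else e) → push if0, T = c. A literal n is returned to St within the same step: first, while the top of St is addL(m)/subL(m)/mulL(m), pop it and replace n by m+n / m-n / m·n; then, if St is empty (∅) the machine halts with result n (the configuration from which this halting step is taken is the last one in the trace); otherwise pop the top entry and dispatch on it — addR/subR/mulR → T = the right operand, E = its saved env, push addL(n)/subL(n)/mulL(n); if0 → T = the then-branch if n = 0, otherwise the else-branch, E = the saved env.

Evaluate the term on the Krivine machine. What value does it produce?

Answer: 8

Execution trace:
step 0: [T=((λz. ((λu. z) z)) 8) | E=∅ | St=∅]
step 1: [T=(λz. ((λu. z) z)) | E=∅ | St=[thunk]]
step 2: [T=((λu. z) z) | E={z↦thunk(8, ∅)} | St=∅]
step 3: [T=(λu. z) | E={z↦thunk(8, ∅)} | St=[thunk]]
step 4: [T=z | E={u↦thunk(z, {z↦thunk(8, ∅)}), z↦thunk(8, ∅)} | St=∅]
step 5: [T=8 | E=∅ | St=∅]
→ final value 8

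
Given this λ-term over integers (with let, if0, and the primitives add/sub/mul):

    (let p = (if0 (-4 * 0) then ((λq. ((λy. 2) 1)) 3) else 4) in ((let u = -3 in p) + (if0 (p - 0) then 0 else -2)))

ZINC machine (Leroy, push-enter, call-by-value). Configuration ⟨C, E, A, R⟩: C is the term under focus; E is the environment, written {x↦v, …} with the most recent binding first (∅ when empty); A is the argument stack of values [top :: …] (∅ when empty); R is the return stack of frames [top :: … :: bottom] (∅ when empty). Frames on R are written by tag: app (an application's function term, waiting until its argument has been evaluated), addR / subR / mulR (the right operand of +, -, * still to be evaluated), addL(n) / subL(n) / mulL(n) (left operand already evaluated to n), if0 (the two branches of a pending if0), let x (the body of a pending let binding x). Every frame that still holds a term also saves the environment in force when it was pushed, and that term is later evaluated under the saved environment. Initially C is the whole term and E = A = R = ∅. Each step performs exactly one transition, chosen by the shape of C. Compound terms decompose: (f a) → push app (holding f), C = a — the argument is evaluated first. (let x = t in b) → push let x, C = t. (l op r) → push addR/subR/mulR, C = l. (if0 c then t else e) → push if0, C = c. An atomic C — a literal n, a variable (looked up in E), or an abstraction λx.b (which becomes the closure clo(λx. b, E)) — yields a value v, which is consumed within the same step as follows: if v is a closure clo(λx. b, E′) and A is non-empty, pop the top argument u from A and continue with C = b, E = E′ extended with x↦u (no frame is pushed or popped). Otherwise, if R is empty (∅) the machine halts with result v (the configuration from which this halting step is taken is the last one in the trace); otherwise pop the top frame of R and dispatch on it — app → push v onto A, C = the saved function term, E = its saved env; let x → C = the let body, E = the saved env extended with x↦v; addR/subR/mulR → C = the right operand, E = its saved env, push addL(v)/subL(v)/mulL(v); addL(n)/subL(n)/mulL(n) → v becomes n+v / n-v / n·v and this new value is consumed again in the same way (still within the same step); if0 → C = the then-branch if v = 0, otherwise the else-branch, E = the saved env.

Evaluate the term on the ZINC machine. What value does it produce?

Answer: 0

Machine steps:
0. ⟨C=(let p = (if0 (-4 * 0) then ((λq. ((λy. 2) 1)) 3) else 4) in ((let u = -3 in p) + (if0 (p - 0) then 0 else -2))); E=∅; A=∅; R=∅⟩
1. ⟨C=(if0 (-4 * 0) then ((λq. ((λy. 2) 1)) 3) else 4); E=∅; A=∅; R=[let p]⟩
2. ⟨C=(-4 * 0); E=∅; A=∅; R=[if0 :: let p]⟩
3. ⟨C=-4; E=∅; A=∅; R=[mulR :: if0 :: let p]⟩
4. ⟨C=0; E=∅; A=∅; R=[mulL(-4) :: if0 :: let p]⟩
5. ⟨C=((λq. ((λy. 2) 1)) 3); E=∅; A=∅; R=[let p]⟩
6. ⟨C=3; E=∅; A=∅; R=[app :: let p]⟩
7. ⟨C=(λq. ((λy. 2) 1)); E=∅; A=[3]; R=[let p]⟩
8. ⟨C=((λy. 2) 1); E={q↦3}; A=∅; R=[let p]⟩
9. ⟨C=1; E={q↦3}; A=∅; R=[app :: let p]⟩
10. ⟨C=(λy. 2); E={q↦3}; A=[1]; R=[let p]⟩
11. ⟨C=2; E={y↦1, q↦3}; A=∅; R=[let p]⟩
12. ⟨C=((let u = -3 in p) + (if0 (p - 0) then 0 else -2)); E={p↦2}; A=∅; R=∅⟩
13. ⟨C=(let u = -3 in p); E={p↦2}; A=∅; R=[addR]⟩
14. ⟨C=-3; E={p↦2}; A=∅; R=[let u :: addR]⟩
15. ⟨C=p; E={u↦-3, p↦2}; A=∅; R=[addR]⟩
16. ⟨C=(if0 (p - 0) then 0 else -2); E={p↦2}; A=∅; R=[addL(2)]⟩
17. ⟨C=(p - 0); E={p↦2}; A=∅; R=[if0 :: addL(2)]⟩
18. ⟨C=p; E={p↦2}; A=∅; R=[subR :: if0 :: addL(2)]⟩
19. ⟨C=0; E={p↦2}; A=∅; R=[subL(2) :: if0 :: addL(2)]⟩
20. ⟨C=-2; E={p↦2}; A=∅; R=[addL(2)]⟩
→ final value 0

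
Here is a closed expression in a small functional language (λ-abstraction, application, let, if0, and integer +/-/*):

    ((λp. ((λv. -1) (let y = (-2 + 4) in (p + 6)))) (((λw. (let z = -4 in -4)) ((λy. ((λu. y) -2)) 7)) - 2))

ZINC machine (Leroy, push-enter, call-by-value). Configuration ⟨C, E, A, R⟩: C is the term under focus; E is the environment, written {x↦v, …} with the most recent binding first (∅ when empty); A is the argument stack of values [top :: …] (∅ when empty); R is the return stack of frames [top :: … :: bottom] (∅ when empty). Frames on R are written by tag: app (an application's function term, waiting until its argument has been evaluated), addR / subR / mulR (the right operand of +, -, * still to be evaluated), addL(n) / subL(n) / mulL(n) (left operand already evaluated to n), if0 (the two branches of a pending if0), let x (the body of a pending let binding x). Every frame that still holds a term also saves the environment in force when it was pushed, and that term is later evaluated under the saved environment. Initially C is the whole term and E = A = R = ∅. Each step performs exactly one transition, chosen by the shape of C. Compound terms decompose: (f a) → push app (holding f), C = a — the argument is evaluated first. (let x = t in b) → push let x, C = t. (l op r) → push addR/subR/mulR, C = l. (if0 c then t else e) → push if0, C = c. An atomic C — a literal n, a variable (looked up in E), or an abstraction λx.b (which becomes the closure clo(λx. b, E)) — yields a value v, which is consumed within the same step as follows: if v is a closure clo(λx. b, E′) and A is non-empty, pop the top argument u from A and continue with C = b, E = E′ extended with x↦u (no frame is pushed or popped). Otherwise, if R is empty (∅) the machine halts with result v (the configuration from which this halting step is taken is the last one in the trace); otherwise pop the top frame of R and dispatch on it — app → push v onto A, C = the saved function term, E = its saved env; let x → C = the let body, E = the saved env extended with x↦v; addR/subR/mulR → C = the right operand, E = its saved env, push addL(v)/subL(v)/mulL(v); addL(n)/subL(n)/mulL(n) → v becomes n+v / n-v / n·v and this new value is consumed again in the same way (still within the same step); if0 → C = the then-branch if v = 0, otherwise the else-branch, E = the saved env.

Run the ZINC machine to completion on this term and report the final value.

t=0: <C=((λp. ((λv. -1) (let y = (-2 + 4) in (p + 6)))) (((λw. (let z = -4 in -4)) ((λy. ((λu. y) -2)) 7)) - 2)), E=∅, A=∅, R=∅>
t=1: <C=(((λw. (let z = -4 in -4)) ((λy. ((λu. y) -2)) 7)) - 2), E=∅, A=∅, R=[app]>
t=2: <C=((λw. (let z = -4 in -4)) ((λy. ((λu. y) -2)) 7)), E=∅, A=∅, R=[subR :: app]>
t=3: <C=((λy. ((λu. y) -2)) 7), E=∅, A=∅, R=[app :: subR :: app]>
t=4: <C=7, E=∅, A=∅, R=[app :: app :: subR :: app]>
t=5: <C=(λy. ((λu. y) -2)), E=∅, A=[7], R=[app :: subR :: app]>
t=6: <C=((λu. y) -2), E={y↦7}, A=∅, R=[app :: subR :: app]>
t=7: <C=-2, E={y↦7}, A=∅, R=[app :: app :: subR :: app]>
t=8: <C=(λu. y), E={y↦7}, A=[-2], R=[app :: subR :: app]>
t=9: <C=y, E={u↦-2, y↦7}, A=∅, R=[app :: subR :: app]>
t=10: <C=(λw. (let z = -4 in -4)), E=∅, A=[7], R=[subR :: app]>
t=11: <C=(let z = -4 in -4), E={w↦7}, A=∅, R=[subR :: app]>
t=12: <C=-4, E={w↦7}, A=∅, R=[let z :: subR :: app]>
t=13: <C=-4, E={z↦-4, w↦7}, A=∅, R=[subR :: app]>
t=14: <C=2, E=∅, A=∅, R=[subL(-4) :: app]>
t=15: <C=(λp. ((λv. -1) (let y = (-2 + 4) in (p + 6)))), E=∅, A=[-6], R=∅>
t=16: <C=((λv. -1) (let y = (-2 + 4) in (p + 6))), E={p↦-6}, A=∅, R=∅>
t=17: <C=(let y = (-2 + 4) in (p + 6)), E={p↦-6}, A=∅, R=[app]>
t=18: <C=(-2 + 4), E={p↦-6}, A=∅, R=[let y :: app]>
t=19: <C=-2, E={p↦-6}, A=∅, R=[addR :: let y :: app]>
t=20: <C=4, E={p↦-6}, A=∅, R=[addL(-2) :: let y :: app]>
t=21: <C=(p + 6), E={y↦2, p↦-6}, A=∅, R=[app]>
t=22: <C=p, E={y↦2, p↦-6}, A=∅, R=[addR :: app]>
t=23: <C=6, E={y↦2, p↦-6}, A=∅, R=[addL(-6) :: app]>
t=24: <C=(λv. -1), E={p↦-6}, A=[0], R=∅>
t=25: <C=-1, E={v↦0, p↦-6}, A=∅, R=∅>
→ final value -1

Answer: -1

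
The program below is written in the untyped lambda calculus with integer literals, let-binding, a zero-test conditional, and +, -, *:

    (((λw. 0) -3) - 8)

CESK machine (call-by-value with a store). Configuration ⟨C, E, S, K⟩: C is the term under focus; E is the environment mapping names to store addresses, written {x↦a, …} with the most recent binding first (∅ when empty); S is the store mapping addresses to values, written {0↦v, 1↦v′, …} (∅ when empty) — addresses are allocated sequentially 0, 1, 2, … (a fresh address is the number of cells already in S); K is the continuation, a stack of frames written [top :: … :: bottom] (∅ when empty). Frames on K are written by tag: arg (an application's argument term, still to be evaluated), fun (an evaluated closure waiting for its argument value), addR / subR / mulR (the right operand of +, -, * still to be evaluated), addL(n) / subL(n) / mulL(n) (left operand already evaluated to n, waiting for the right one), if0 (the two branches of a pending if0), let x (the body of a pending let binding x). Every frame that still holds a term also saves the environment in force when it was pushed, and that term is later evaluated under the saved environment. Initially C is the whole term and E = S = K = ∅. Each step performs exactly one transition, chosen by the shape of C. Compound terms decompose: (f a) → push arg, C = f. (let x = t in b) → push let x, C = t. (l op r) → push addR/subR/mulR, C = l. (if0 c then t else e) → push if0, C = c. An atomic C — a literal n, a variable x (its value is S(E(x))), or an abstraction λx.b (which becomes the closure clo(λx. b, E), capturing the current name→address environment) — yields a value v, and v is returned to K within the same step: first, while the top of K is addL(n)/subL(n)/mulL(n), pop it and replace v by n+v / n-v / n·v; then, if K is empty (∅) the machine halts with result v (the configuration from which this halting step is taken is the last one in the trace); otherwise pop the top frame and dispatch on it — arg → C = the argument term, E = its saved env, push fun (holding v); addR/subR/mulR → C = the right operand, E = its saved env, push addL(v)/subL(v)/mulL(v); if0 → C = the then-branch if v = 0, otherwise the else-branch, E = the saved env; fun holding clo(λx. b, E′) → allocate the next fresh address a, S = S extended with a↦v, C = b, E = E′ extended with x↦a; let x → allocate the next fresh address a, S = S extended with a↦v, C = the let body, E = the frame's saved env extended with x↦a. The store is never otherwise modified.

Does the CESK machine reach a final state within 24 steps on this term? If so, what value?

t=0: ⟨C=(((λw. 0) -3) - 8); E=∅; S=∅; K=∅⟩
t=1: ⟨C=((λw. 0) -3); E=∅; S=∅; K=[subR]⟩
t=2: ⟨C=(λw. 0); E=∅; S=∅; K=[arg :: subR]⟩
t=3: ⟨C=-3; E=∅; S=∅; K=[fun :: subR]⟩
t=4: ⟨C=0; E={w↦0}; S={0↦-3}; K=[subR]⟩
t=5: ⟨C=8; E=∅; S={0↦-3}; K=[subL(0)]⟩
→ final value -8

Answer: -8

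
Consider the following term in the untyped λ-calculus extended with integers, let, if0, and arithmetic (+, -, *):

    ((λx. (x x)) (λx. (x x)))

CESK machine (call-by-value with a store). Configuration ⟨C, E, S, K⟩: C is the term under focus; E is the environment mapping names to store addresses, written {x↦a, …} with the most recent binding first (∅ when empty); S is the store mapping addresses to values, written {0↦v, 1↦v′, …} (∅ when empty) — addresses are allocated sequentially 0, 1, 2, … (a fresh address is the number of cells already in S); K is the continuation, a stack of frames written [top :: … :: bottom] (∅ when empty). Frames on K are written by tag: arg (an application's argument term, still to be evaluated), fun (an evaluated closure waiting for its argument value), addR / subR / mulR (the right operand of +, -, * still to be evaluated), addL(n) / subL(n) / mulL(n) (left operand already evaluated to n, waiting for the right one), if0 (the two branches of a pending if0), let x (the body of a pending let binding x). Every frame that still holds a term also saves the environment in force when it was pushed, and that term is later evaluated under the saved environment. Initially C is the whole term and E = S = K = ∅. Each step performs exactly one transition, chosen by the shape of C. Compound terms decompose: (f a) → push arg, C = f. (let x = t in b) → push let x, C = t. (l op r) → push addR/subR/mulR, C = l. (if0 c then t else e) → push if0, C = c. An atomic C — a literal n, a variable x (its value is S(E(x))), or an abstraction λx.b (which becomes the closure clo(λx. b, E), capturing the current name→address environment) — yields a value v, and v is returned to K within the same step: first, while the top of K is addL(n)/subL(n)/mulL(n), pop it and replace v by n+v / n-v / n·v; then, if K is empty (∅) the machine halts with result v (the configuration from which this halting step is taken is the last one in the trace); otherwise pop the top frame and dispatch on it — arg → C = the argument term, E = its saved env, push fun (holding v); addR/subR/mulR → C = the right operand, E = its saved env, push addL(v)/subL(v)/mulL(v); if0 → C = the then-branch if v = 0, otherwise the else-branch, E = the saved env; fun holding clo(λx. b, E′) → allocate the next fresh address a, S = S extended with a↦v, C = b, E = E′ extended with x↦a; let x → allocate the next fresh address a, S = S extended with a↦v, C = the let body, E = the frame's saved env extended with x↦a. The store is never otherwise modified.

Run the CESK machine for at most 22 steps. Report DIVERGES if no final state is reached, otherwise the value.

Answer: DIVERGES (no final state within 22 steps)

Execution trace:
step 0: ⟨C=((λx. (x x)) (λx. (x x))); E=∅; S=∅; K=∅⟩
step 1: ⟨C=(λx. (x x)); E=∅; S=∅; K=[arg]⟩
step 2: ⟨C=(λx. (x x)); E=∅; S=∅; K=[fun]⟩
step 3: ⟨C=(x x); E={x↦0}; S={0↦clo(λx. (x x), ∅)}; K=∅⟩
step 4: ⟨C=x; E={x↦0}; S={0↦clo(λx. (x x), ∅)}; K=[arg]⟩
step 5: ⟨C=x; E={x↦0}; S={0↦clo(λx. (x x), ∅)}; K=[fun]⟩
step 6: ⟨C=(x x); E={x↦1}; S={0↦clo(λx. (x x), ∅), 1↦clo(λx. (x x), ∅)}; K=∅⟩
step 7: ⟨C=x; E={x↦1}; S={0↦clo(λx. (x x), ∅), 1↦clo(λx. (x x), ∅)}; K=[arg]⟩
step 8: ⟨C=x; E={x↦1}; S={0↦clo(λx. (x x), ∅), 1↦clo(λx. (x x), ∅)}; K=[fun]⟩
step 9: ⟨C=(x x); E={x↦2}; S={0↦clo(λx. (x x), ∅), 1↦clo(λx. (x x), ∅), 2↦clo(λx. (x x), ∅)}; K=∅⟩
step 10: ⟨C=x; E={x↦2}; S={0↦clo(λx. (x x), ∅), 1↦clo(λx. (x x), ∅), 2↦clo(λx. (x x), ∅)}; K=[arg]⟩
step 11: ⟨C=x; E={x↦2}; S={0↦clo(λx. (x x), ∅), 1↦clo(λx. (x x), ∅), 2↦clo(λx. (x x), ∅)}; K=[fun]⟩
step 12: ⟨C=(x x); E={x↦3}; S={0↦clo(λx. (x x), ∅), 1↦clo(λx. (x x), ∅), 2↦clo(λx. (x x), ∅), 3↦clo(λx. (x x), ∅)}; K=∅⟩
step 13: ⟨C=x; E={x↦3}; S={0↦clo(λx. (x x), ∅), 1↦clo(λx. (x x), ∅), 2↦clo(λx. (x x), ∅), 3↦clo(λx. (x x), ∅)}; K=[arg]⟩
step 14: ⟨C=x; E={x↦3}; S={0↦clo(λx. (x x), ∅), 1↦clo(λx. (x x), ∅), 2↦clo(λx. (x x), ∅), 3↦clo(λx. (x x), ∅)}; K=[fun]⟩
step 15: ⟨C=(x x); E={x↦4}; S={0↦clo(λx. (x x), ∅), 1↦clo(λx. (x x), ∅), 2↦clo(λx. (x x), ∅), 3↦clo(λx. (x x), ∅), 4↦clo(λx. (x x), ∅)}; K=∅⟩
step 16: ⟨C=x; E={x↦4}; S={0↦clo(λx. (x x), ∅), 1↦clo(λx. (x x), ∅), 2↦clo(λx. (x x), ∅), 3↦clo(λx. (x x), ∅), 4↦clo(λx. (x x), ∅)}; K=[arg]⟩
step 17: ⟨C=x; E={x↦4}; S={0↦clo(λx. (x x), ∅), 1↦clo(λx. (x x), ∅), 2↦clo(λx. (x x), ∅), 3↦clo(λx. (x x), ∅), 4↦clo(λx. (x x), ∅)}; K=[fun]⟩
step 18: ⟨C=(x x); E={x↦5}; S={0↦clo(λx. (x x), ∅), 1↦clo(λx. (x x), ∅), 2↦clo(λx. (x x), ∅), 3↦clo(λx. (x x), ∅), 4↦clo(λx. (x x), ∅), 5↦clo(λx. (x x), ∅)}; K=∅⟩
step 19: ⟨C=x; E={x↦5}; S={0↦clo(λx. (x x), ∅), 1↦clo(λx. (x x), ∅), 2↦clo(λx. (x x), ∅), 3↦clo(λx. (x x), ∅), 4↦clo(λx. (x x), ∅), 5↦clo(λx. (x x), ∅)}; K=[arg]⟩
step 20: ⟨C=x; E={x↦5}; S={0↦clo(λx. (x x), ∅), 1↦clo(λx. (x x), ∅), 2↦clo(λx. (x x), ∅), 3↦clo(λx. (x x), ∅), 4↦clo(λx. (x x), ∅), 5↦clo(λx. (x x), ∅)}; K=[fun]⟩
step 21: ⟨C=(x x); E={x↦6}; S={0↦clo(λx. (x x), ∅), 1↦clo(λx. (x x), ∅), 2↦clo(λx. (x x), ∅), 3↦clo(λx. (x x), ∅), 4↦clo(λx. (x x), ∅), 5↦clo(λx. (x x), ∅), 6↦clo(λx. (x x), ∅)}; K=∅⟩
step 22: ⟨C=x; E={x↦6}; S={0↦clo(λx. (x x), ∅), 1↦clo(λx. (x x), ∅), 2↦clo(λx. (x x), ∅), 3↦clo(λx. (x x), ∅), 4↦clo(λx. (x x), ∅), 5↦clo(λx. (x x), ∅), 6↦clo(λx. (x x), ∅)}; K=[arg]⟩
→ 22 transitions taken and the configuration is still not final: no result within 22 steps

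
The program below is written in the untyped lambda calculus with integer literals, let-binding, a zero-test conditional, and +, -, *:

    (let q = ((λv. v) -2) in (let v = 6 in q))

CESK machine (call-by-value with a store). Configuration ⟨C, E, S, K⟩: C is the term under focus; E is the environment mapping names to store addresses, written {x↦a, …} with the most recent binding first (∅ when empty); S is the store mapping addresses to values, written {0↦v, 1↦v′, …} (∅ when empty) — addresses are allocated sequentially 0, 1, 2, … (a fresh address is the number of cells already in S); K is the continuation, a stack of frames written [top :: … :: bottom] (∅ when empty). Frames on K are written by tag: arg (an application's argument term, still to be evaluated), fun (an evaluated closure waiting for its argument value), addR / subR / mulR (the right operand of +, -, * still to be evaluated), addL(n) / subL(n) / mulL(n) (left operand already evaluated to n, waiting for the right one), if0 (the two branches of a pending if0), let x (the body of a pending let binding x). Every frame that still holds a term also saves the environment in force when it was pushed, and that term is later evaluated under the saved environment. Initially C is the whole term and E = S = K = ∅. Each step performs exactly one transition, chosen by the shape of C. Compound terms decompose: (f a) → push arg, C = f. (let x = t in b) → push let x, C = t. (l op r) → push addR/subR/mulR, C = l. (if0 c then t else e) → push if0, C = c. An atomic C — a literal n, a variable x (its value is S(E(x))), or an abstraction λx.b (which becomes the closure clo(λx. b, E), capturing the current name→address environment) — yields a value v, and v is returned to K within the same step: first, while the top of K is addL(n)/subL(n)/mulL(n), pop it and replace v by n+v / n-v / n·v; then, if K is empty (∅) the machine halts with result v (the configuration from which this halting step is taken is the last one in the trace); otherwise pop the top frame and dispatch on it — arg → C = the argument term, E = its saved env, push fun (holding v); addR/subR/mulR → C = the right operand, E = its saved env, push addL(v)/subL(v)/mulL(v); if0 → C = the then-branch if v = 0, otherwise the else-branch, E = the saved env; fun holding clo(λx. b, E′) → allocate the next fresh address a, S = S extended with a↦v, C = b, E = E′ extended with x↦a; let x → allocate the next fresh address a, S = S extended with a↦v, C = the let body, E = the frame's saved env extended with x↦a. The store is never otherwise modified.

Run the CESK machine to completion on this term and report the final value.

step 0: <C=(let q = ((λv. v) -2) in (let v = 6 in q)), E=∅, S=∅, K=∅>
step 1: <C=((λv. v) -2), E=∅, S=∅, K=[let q]>
step 2: <C=(λv. v), E=∅, S=∅, K=[arg :: let q]>
step 3: <C=-2, E=∅, S=∅, K=[fun :: let q]>
step 4: <C=v, E={v↦0}, S={0↦-2}, K=[let q]>
step 5: <C=(let v = 6 in q), E={q↦1}, S={0↦-2, 1↦-2}, K=∅>
step 6: <C=6, E={q↦1}, S={0↦-2, 1↦-2}, K=[let v]>
step 7: <C=q, E={v↦2, q↦1}, S={0↦-2, 1↦-2, 2↦6}, K=∅>
→ final value -2

Answer: -2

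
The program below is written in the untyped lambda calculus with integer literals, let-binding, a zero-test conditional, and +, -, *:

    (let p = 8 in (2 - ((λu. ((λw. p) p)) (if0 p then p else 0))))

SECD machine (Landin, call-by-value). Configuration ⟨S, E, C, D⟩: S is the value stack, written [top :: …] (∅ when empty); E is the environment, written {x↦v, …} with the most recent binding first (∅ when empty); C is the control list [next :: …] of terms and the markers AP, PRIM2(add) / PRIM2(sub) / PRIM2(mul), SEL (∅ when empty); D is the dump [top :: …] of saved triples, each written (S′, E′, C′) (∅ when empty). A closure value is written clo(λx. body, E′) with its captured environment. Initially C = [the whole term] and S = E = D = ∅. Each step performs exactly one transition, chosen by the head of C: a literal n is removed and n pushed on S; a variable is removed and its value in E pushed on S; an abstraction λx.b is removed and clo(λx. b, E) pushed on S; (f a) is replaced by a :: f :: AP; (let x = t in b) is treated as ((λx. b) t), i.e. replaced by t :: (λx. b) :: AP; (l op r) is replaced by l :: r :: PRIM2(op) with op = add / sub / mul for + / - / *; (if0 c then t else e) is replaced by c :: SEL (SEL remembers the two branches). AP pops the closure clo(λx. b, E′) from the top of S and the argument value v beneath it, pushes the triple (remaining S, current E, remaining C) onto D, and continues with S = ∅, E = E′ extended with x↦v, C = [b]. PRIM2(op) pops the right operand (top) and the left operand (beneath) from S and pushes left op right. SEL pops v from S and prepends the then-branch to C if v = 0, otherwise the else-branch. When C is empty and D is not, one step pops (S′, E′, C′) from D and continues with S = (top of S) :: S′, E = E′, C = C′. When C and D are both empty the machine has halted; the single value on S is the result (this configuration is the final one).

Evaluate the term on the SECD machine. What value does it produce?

t=0: [S=∅ | E=∅ | C=[(let p = 8 in (2 - ((λu. ((λw. p) p)) (if0 p then p else 0))))] | D=∅]
t=1: [S=∅ | E=∅ | C=[8 :: (λp. (2 - ((λu. ((λw. p) p)) (if0 p then p else 0)))) :: AP] | D=∅]
t=2: [S=[8] | E=∅ | C=[(λp. (2 - ((λu. ((λw. p) p)) (if0 p then p else 0)))) :: AP] | D=∅]
t=3: [S=[clo(λp. (2 - ((λu. ((λw. p) p)) (if0 p then p else 0))), ∅) :: 8] | E=∅ | C=[AP] | D=∅]
t=4: [S=∅ | E={p↦8} | C=[(2 - ((λu. ((λw. p) p)) (if0 p then p else 0)))] | D=[(∅, ∅, ∅)]]
t=5: [S=∅ | E={p↦8} | C=[2 :: ((λu. ((λw. p) p)) (if0 p then p else 0)) :: PRIM2(sub)] | D=[(∅, ∅, ∅)]]
t=6: [S=[2] | E={p↦8} | C=[((λu. ((λw. p) p)) (if0 p then p else 0)) :: PRIM2(sub)] | D=[(∅, ∅, ∅)]]
t=7: [S=[2] | E={p↦8} | C=[(if0 p then p else 0) :: (λu. ((λw. p) p)) :: AP :: PRIM2(sub)] | D=[(∅, ∅, ∅)]]
t=8: [S=[2] | E={p↦8} | C=[p :: SEL :: (λu. ((λw. p) p)) :: AP :: PRIM2(sub)] | D=[(∅, ∅, ∅)]]
t=9: [S=[8 :: 2] | E={p↦8} | C=[SEL :: (λu. ((λw. p) p)) :: AP :: PRIM2(sub)] | D=[(∅, ∅, ∅)]]
t=10: [S=[2] | E={p↦8} | C=[0 :: (λu. ((λw. p) p)) :: AP :: PRIM2(sub)] | D=[(∅, ∅, ∅)]]
t=11: [S=[0 :: 2] | E={p↦8} | C=[(λu. ((λw. p) p)) :: AP :: PRIM2(sub)] | D=[(∅, ∅, ∅)]]
t=12: [S=[clo(λu. ((λw. p) p), {p↦8}) :: 0 :: 2] | E={p↦8} | C=[AP :: PRIM2(sub)] | D=[(∅, ∅, ∅)]]
t=13: [S=∅ | E={u↦0, p↦8} | C=[((λw. p) p)] | D=[([2], {p↦8}, [PRIM2(sub)]) :: (∅, ∅, ∅)]]
t=14: [S=∅ | E={u↦0, p↦8} | C=[p :: (λw. p) :: AP] | D=[([2], {p↦8}, [PRIM2(sub)]) :: (∅, ∅, ∅)]]
t=15: [S=[8] | E={u↦0, p↦8} | C=[(λw. p) :: AP] | D=[([2], {p↦8}, [PRIM2(sub)]) :: (∅, ∅, ∅)]]
t=16: [S=[clo(λw. p, {u↦0, p↦8}) :: 8] | E={u↦0, p↦8} | C=[AP] | D=[([2], {p↦8}, [PRIM2(sub)]) :: (∅, ∅, ∅)]]
t=17: [S=∅ | E={w↦8, u↦0, p↦8} | C=[p] | D=[(∅, {u↦0, p↦8}, ∅) :: ([2], {p↦8}, [PRIM2(sub)]) :: (∅, ∅, ∅)]]
t=18: [S=[8] | E={w↦8, u↦0, p↦8} | C=∅ | D=[(∅, {u↦0, p↦8}, ∅) :: ([2], {p↦8}, [PRIM2(sub)]) :: (∅, ∅, ∅)]]
t=19: [S=[8] | E={u↦0, p↦8} | C=∅ | D=[([2], {p↦8}, [PRIM2(sub)]) :: (∅, ∅, ∅)]]
t=20: [S=[8 :: 2] | E={p↦8} | C=[PRIM2(sub)] | D=[(∅, ∅, ∅)]]
t=21: [S=[-6] | E={p↦8} | C=∅ | D=[(∅, ∅, ∅)]]
t=22: [S=[-6] | E=∅ | C=∅ | D=∅]
→ final value -6

Answer: -6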